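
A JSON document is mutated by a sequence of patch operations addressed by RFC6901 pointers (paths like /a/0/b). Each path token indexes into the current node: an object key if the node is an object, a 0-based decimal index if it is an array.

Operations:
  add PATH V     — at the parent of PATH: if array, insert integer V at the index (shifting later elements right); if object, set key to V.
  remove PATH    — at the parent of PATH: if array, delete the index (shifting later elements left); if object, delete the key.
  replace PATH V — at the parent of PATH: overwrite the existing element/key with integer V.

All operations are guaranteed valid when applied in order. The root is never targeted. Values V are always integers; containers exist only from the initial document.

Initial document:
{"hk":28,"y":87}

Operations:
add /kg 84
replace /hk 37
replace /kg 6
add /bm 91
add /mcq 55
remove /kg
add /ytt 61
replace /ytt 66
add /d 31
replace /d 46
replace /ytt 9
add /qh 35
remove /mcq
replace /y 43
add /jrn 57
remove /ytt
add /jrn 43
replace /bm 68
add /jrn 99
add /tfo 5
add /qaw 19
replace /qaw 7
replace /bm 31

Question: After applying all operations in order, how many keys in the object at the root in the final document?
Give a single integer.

Answer: 8

Derivation:
After op 1 (add /kg 84): {"hk":28,"kg":84,"y":87}
After op 2 (replace /hk 37): {"hk":37,"kg":84,"y":87}
After op 3 (replace /kg 6): {"hk":37,"kg":6,"y":87}
After op 4 (add /bm 91): {"bm":91,"hk":37,"kg":6,"y":87}
After op 5 (add /mcq 55): {"bm":91,"hk":37,"kg":6,"mcq":55,"y":87}
After op 6 (remove /kg): {"bm":91,"hk":37,"mcq":55,"y":87}
After op 7 (add /ytt 61): {"bm":91,"hk":37,"mcq":55,"y":87,"ytt":61}
After op 8 (replace /ytt 66): {"bm":91,"hk":37,"mcq":55,"y":87,"ytt":66}
After op 9 (add /d 31): {"bm":91,"d":31,"hk":37,"mcq":55,"y":87,"ytt":66}
After op 10 (replace /d 46): {"bm":91,"d":46,"hk":37,"mcq":55,"y":87,"ytt":66}
After op 11 (replace /ytt 9): {"bm":91,"d":46,"hk":37,"mcq":55,"y":87,"ytt":9}
After op 12 (add /qh 35): {"bm":91,"d":46,"hk":37,"mcq":55,"qh":35,"y":87,"ytt":9}
After op 13 (remove /mcq): {"bm":91,"d":46,"hk":37,"qh":35,"y":87,"ytt":9}
After op 14 (replace /y 43): {"bm":91,"d":46,"hk":37,"qh":35,"y":43,"ytt":9}
After op 15 (add /jrn 57): {"bm":91,"d":46,"hk":37,"jrn":57,"qh":35,"y":43,"ytt":9}
After op 16 (remove /ytt): {"bm":91,"d":46,"hk":37,"jrn":57,"qh":35,"y":43}
After op 17 (add /jrn 43): {"bm":91,"d":46,"hk":37,"jrn":43,"qh":35,"y":43}
After op 18 (replace /bm 68): {"bm":68,"d":46,"hk":37,"jrn":43,"qh":35,"y":43}
After op 19 (add /jrn 99): {"bm":68,"d":46,"hk":37,"jrn":99,"qh":35,"y":43}
After op 20 (add /tfo 5): {"bm":68,"d":46,"hk":37,"jrn":99,"qh":35,"tfo":5,"y":43}
After op 21 (add /qaw 19): {"bm":68,"d":46,"hk":37,"jrn":99,"qaw":19,"qh":35,"tfo":5,"y":43}
After op 22 (replace /qaw 7): {"bm":68,"d":46,"hk":37,"jrn":99,"qaw":7,"qh":35,"tfo":5,"y":43}
After op 23 (replace /bm 31): {"bm":31,"d":46,"hk":37,"jrn":99,"qaw":7,"qh":35,"tfo":5,"y":43}
Size at the root: 8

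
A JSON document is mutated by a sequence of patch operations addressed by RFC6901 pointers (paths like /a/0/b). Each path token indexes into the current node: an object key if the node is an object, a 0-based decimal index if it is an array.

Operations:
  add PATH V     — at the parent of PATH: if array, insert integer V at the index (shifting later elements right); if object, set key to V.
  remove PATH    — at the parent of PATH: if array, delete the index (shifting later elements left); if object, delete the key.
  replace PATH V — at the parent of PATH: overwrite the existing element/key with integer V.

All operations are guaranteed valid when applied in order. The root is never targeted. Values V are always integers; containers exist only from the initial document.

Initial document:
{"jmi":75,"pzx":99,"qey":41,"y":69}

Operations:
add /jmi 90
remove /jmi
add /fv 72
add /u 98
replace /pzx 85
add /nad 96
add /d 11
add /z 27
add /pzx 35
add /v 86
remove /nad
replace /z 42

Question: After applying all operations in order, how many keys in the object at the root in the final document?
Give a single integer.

Answer: 8

Derivation:
After op 1 (add /jmi 90): {"jmi":90,"pzx":99,"qey":41,"y":69}
After op 2 (remove /jmi): {"pzx":99,"qey":41,"y":69}
After op 3 (add /fv 72): {"fv":72,"pzx":99,"qey":41,"y":69}
After op 4 (add /u 98): {"fv":72,"pzx":99,"qey":41,"u":98,"y":69}
After op 5 (replace /pzx 85): {"fv":72,"pzx":85,"qey":41,"u":98,"y":69}
After op 6 (add /nad 96): {"fv":72,"nad":96,"pzx":85,"qey":41,"u":98,"y":69}
After op 7 (add /d 11): {"d":11,"fv":72,"nad":96,"pzx":85,"qey":41,"u":98,"y":69}
After op 8 (add /z 27): {"d":11,"fv":72,"nad":96,"pzx":85,"qey":41,"u":98,"y":69,"z":27}
After op 9 (add /pzx 35): {"d":11,"fv":72,"nad":96,"pzx":35,"qey":41,"u":98,"y":69,"z":27}
After op 10 (add /v 86): {"d":11,"fv":72,"nad":96,"pzx":35,"qey":41,"u":98,"v":86,"y":69,"z":27}
After op 11 (remove /nad): {"d":11,"fv":72,"pzx":35,"qey":41,"u":98,"v":86,"y":69,"z":27}
After op 12 (replace /z 42): {"d":11,"fv":72,"pzx":35,"qey":41,"u":98,"v":86,"y":69,"z":42}
Size at the root: 8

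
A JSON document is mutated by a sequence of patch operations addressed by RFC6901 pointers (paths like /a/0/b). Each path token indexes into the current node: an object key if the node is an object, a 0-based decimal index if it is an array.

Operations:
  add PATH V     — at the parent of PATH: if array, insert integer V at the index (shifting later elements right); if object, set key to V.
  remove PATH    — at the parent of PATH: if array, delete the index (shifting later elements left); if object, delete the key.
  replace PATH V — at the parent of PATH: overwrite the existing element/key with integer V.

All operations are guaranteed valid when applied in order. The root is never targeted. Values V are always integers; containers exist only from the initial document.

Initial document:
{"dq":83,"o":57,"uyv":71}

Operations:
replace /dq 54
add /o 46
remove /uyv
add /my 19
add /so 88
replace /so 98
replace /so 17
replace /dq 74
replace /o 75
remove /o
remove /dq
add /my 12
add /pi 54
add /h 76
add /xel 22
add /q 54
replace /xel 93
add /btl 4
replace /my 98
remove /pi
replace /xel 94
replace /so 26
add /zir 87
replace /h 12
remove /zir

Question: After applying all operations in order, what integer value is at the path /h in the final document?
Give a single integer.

After op 1 (replace /dq 54): {"dq":54,"o":57,"uyv":71}
After op 2 (add /o 46): {"dq":54,"o":46,"uyv":71}
After op 3 (remove /uyv): {"dq":54,"o":46}
After op 4 (add /my 19): {"dq":54,"my":19,"o":46}
After op 5 (add /so 88): {"dq":54,"my":19,"o":46,"so":88}
After op 6 (replace /so 98): {"dq":54,"my":19,"o":46,"so":98}
After op 7 (replace /so 17): {"dq":54,"my":19,"o":46,"so":17}
After op 8 (replace /dq 74): {"dq":74,"my":19,"o":46,"so":17}
After op 9 (replace /o 75): {"dq":74,"my":19,"o":75,"so":17}
After op 10 (remove /o): {"dq":74,"my":19,"so":17}
After op 11 (remove /dq): {"my":19,"so":17}
After op 12 (add /my 12): {"my":12,"so":17}
After op 13 (add /pi 54): {"my":12,"pi":54,"so":17}
After op 14 (add /h 76): {"h":76,"my":12,"pi":54,"so":17}
After op 15 (add /xel 22): {"h":76,"my":12,"pi":54,"so":17,"xel":22}
After op 16 (add /q 54): {"h":76,"my":12,"pi":54,"q":54,"so":17,"xel":22}
After op 17 (replace /xel 93): {"h":76,"my":12,"pi":54,"q":54,"so":17,"xel":93}
After op 18 (add /btl 4): {"btl":4,"h":76,"my":12,"pi":54,"q":54,"so":17,"xel":93}
After op 19 (replace /my 98): {"btl":4,"h":76,"my":98,"pi":54,"q":54,"so":17,"xel":93}
After op 20 (remove /pi): {"btl":4,"h":76,"my":98,"q":54,"so":17,"xel":93}
After op 21 (replace /xel 94): {"btl":4,"h":76,"my":98,"q":54,"so":17,"xel":94}
After op 22 (replace /so 26): {"btl":4,"h":76,"my":98,"q":54,"so":26,"xel":94}
After op 23 (add /zir 87): {"btl":4,"h":76,"my":98,"q":54,"so":26,"xel":94,"zir":87}
After op 24 (replace /h 12): {"btl":4,"h":12,"my":98,"q":54,"so":26,"xel":94,"zir":87}
After op 25 (remove /zir): {"btl":4,"h":12,"my":98,"q":54,"so":26,"xel":94}
Value at /h: 12

Answer: 12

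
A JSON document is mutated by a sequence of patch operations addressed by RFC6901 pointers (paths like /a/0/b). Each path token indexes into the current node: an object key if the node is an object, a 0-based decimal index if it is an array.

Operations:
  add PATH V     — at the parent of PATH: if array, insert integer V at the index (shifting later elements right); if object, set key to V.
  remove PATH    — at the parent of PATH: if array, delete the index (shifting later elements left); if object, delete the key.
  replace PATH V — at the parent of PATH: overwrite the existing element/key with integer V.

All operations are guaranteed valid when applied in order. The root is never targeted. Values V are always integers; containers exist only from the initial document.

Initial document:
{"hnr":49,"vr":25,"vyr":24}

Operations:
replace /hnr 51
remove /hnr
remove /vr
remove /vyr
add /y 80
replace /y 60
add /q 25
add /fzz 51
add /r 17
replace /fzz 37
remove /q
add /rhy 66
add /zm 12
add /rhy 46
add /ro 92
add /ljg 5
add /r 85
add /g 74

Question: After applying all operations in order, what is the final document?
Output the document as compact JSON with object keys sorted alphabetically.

Answer: {"fzz":37,"g":74,"ljg":5,"r":85,"rhy":46,"ro":92,"y":60,"zm":12}

Derivation:
After op 1 (replace /hnr 51): {"hnr":51,"vr":25,"vyr":24}
After op 2 (remove /hnr): {"vr":25,"vyr":24}
After op 3 (remove /vr): {"vyr":24}
After op 4 (remove /vyr): {}
After op 5 (add /y 80): {"y":80}
After op 6 (replace /y 60): {"y":60}
After op 7 (add /q 25): {"q":25,"y":60}
After op 8 (add /fzz 51): {"fzz":51,"q":25,"y":60}
After op 9 (add /r 17): {"fzz":51,"q":25,"r":17,"y":60}
After op 10 (replace /fzz 37): {"fzz":37,"q":25,"r":17,"y":60}
After op 11 (remove /q): {"fzz":37,"r":17,"y":60}
After op 12 (add /rhy 66): {"fzz":37,"r":17,"rhy":66,"y":60}
After op 13 (add /zm 12): {"fzz":37,"r":17,"rhy":66,"y":60,"zm":12}
After op 14 (add /rhy 46): {"fzz":37,"r":17,"rhy":46,"y":60,"zm":12}
After op 15 (add /ro 92): {"fzz":37,"r":17,"rhy":46,"ro":92,"y":60,"zm":12}
After op 16 (add /ljg 5): {"fzz":37,"ljg":5,"r":17,"rhy":46,"ro":92,"y":60,"zm":12}
After op 17 (add /r 85): {"fzz":37,"ljg":5,"r":85,"rhy":46,"ro":92,"y":60,"zm":12}
After op 18 (add /g 74): {"fzz":37,"g":74,"ljg":5,"r":85,"rhy":46,"ro":92,"y":60,"zm":12}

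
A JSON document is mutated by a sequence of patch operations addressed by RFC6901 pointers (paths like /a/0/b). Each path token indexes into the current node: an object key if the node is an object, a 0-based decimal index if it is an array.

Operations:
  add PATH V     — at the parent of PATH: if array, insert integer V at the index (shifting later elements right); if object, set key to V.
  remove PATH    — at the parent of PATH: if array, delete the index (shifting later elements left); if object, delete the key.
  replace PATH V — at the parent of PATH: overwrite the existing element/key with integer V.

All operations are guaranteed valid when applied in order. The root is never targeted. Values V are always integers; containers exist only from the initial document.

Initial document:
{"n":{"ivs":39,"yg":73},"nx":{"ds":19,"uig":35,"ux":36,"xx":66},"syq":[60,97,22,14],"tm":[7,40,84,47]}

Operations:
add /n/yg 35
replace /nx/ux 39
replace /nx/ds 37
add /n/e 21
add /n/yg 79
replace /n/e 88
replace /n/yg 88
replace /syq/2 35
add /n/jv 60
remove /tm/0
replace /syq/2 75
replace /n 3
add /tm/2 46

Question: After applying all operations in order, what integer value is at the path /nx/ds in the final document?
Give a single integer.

After op 1 (add /n/yg 35): {"n":{"ivs":39,"yg":35},"nx":{"ds":19,"uig":35,"ux":36,"xx":66},"syq":[60,97,22,14],"tm":[7,40,84,47]}
After op 2 (replace /nx/ux 39): {"n":{"ivs":39,"yg":35},"nx":{"ds":19,"uig":35,"ux":39,"xx":66},"syq":[60,97,22,14],"tm":[7,40,84,47]}
After op 3 (replace /nx/ds 37): {"n":{"ivs":39,"yg":35},"nx":{"ds":37,"uig":35,"ux":39,"xx":66},"syq":[60,97,22,14],"tm":[7,40,84,47]}
After op 4 (add /n/e 21): {"n":{"e":21,"ivs":39,"yg":35},"nx":{"ds":37,"uig":35,"ux":39,"xx":66},"syq":[60,97,22,14],"tm":[7,40,84,47]}
After op 5 (add /n/yg 79): {"n":{"e":21,"ivs":39,"yg":79},"nx":{"ds":37,"uig":35,"ux":39,"xx":66},"syq":[60,97,22,14],"tm":[7,40,84,47]}
After op 6 (replace /n/e 88): {"n":{"e":88,"ivs":39,"yg":79},"nx":{"ds":37,"uig":35,"ux":39,"xx":66},"syq":[60,97,22,14],"tm":[7,40,84,47]}
After op 7 (replace /n/yg 88): {"n":{"e":88,"ivs":39,"yg":88},"nx":{"ds":37,"uig":35,"ux":39,"xx":66},"syq":[60,97,22,14],"tm":[7,40,84,47]}
After op 8 (replace /syq/2 35): {"n":{"e":88,"ivs":39,"yg":88},"nx":{"ds":37,"uig":35,"ux":39,"xx":66},"syq":[60,97,35,14],"tm":[7,40,84,47]}
After op 9 (add /n/jv 60): {"n":{"e":88,"ivs":39,"jv":60,"yg":88},"nx":{"ds":37,"uig":35,"ux":39,"xx":66},"syq":[60,97,35,14],"tm":[7,40,84,47]}
After op 10 (remove /tm/0): {"n":{"e":88,"ivs":39,"jv":60,"yg":88},"nx":{"ds":37,"uig":35,"ux":39,"xx":66},"syq":[60,97,35,14],"tm":[40,84,47]}
After op 11 (replace /syq/2 75): {"n":{"e":88,"ivs":39,"jv":60,"yg":88},"nx":{"ds":37,"uig":35,"ux":39,"xx":66},"syq":[60,97,75,14],"tm":[40,84,47]}
After op 12 (replace /n 3): {"n":3,"nx":{"ds":37,"uig":35,"ux":39,"xx":66},"syq":[60,97,75,14],"tm":[40,84,47]}
After op 13 (add /tm/2 46): {"n":3,"nx":{"ds":37,"uig":35,"ux":39,"xx":66},"syq":[60,97,75,14],"tm":[40,84,46,47]}
Value at /nx/ds: 37

Answer: 37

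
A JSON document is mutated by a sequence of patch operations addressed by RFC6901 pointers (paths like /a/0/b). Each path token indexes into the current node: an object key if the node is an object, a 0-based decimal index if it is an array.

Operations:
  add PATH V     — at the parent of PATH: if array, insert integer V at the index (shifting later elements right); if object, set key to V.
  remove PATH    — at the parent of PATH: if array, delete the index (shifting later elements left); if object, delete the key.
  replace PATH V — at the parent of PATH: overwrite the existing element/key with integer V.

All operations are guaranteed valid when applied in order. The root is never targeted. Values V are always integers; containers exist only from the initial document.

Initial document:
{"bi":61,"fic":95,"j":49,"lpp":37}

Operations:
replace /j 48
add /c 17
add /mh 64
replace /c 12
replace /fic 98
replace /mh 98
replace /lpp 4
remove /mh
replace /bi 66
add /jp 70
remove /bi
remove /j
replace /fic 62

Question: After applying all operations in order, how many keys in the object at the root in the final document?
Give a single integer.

After op 1 (replace /j 48): {"bi":61,"fic":95,"j":48,"lpp":37}
After op 2 (add /c 17): {"bi":61,"c":17,"fic":95,"j":48,"lpp":37}
After op 3 (add /mh 64): {"bi":61,"c":17,"fic":95,"j":48,"lpp":37,"mh":64}
After op 4 (replace /c 12): {"bi":61,"c":12,"fic":95,"j":48,"lpp":37,"mh":64}
After op 5 (replace /fic 98): {"bi":61,"c":12,"fic":98,"j":48,"lpp":37,"mh":64}
After op 6 (replace /mh 98): {"bi":61,"c":12,"fic":98,"j":48,"lpp":37,"mh":98}
After op 7 (replace /lpp 4): {"bi":61,"c":12,"fic":98,"j":48,"lpp":4,"mh":98}
After op 8 (remove /mh): {"bi":61,"c":12,"fic":98,"j":48,"lpp":4}
After op 9 (replace /bi 66): {"bi":66,"c":12,"fic":98,"j":48,"lpp":4}
After op 10 (add /jp 70): {"bi":66,"c":12,"fic":98,"j":48,"jp":70,"lpp":4}
After op 11 (remove /bi): {"c":12,"fic":98,"j":48,"jp":70,"lpp":4}
After op 12 (remove /j): {"c":12,"fic":98,"jp":70,"lpp":4}
After op 13 (replace /fic 62): {"c":12,"fic":62,"jp":70,"lpp":4}
Size at the root: 4

Answer: 4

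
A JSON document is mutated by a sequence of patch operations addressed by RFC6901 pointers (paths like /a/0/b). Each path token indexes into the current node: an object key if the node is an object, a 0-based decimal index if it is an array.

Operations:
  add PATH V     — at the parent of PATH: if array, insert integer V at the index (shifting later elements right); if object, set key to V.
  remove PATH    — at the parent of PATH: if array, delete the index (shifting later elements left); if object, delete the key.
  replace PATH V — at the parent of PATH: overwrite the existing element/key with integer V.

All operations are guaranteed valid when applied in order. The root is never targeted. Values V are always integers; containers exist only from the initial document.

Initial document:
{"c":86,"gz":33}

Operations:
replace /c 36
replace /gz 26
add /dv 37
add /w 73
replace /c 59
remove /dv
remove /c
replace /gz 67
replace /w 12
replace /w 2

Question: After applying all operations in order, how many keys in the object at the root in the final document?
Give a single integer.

Answer: 2

Derivation:
After op 1 (replace /c 36): {"c":36,"gz":33}
After op 2 (replace /gz 26): {"c":36,"gz":26}
After op 3 (add /dv 37): {"c":36,"dv":37,"gz":26}
After op 4 (add /w 73): {"c":36,"dv":37,"gz":26,"w":73}
After op 5 (replace /c 59): {"c":59,"dv":37,"gz":26,"w":73}
After op 6 (remove /dv): {"c":59,"gz":26,"w":73}
After op 7 (remove /c): {"gz":26,"w":73}
After op 8 (replace /gz 67): {"gz":67,"w":73}
After op 9 (replace /w 12): {"gz":67,"w":12}
After op 10 (replace /w 2): {"gz":67,"w":2}
Size at the root: 2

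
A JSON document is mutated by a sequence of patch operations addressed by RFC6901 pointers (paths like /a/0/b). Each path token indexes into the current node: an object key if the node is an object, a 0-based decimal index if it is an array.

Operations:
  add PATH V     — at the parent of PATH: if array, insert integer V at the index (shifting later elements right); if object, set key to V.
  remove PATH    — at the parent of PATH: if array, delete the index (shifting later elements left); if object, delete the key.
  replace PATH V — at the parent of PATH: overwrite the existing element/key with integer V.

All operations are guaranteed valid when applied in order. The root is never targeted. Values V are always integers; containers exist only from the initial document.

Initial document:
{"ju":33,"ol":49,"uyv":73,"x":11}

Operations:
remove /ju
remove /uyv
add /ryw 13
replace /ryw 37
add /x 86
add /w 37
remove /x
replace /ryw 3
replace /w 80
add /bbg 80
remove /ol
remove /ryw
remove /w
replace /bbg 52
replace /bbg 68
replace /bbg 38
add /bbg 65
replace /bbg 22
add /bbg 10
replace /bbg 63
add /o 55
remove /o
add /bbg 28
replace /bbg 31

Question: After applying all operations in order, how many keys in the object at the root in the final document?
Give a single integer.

Answer: 1

Derivation:
After op 1 (remove /ju): {"ol":49,"uyv":73,"x":11}
After op 2 (remove /uyv): {"ol":49,"x":11}
After op 3 (add /ryw 13): {"ol":49,"ryw":13,"x":11}
After op 4 (replace /ryw 37): {"ol":49,"ryw":37,"x":11}
After op 5 (add /x 86): {"ol":49,"ryw":37,"x":86}
After op 6 (add /w 37): {"ol":49,"ryw":37,"w":37,"x":86}
After op 7 (remove /x): {"ol":49,"ryw":37,"w":37}
After op 8 (replace /ryw 3): {"ol":49,"ryw":3,"w":37}
After op 9 (replace /w 80): {"ol":49,"ryw":3,"w":80}
After op 10 (add /bbg 80): {"bbg":80,"ol":49,"ryw":3,"w":80}
After op 11 (remove /ol): {"bbg":80,"ryw":3,"w":80}
After op 12 (remove /ryw): {"bbg":80,"w":80}
After op 13 (remove /w): {"bbg":80}
After op 14 (replace /bbg 52): {"bbg":52}
After op 15 (replace /bbg 68): {"bbg":68}
After op 16 (replace /bbg 38): {"bbg":38}
After op 17 (add /bbg 65): {"bbg":65}
After op 18 (replace /bbg 22): {"bbg":22}
After op 19 (add /bbg 10): {"bbg":10}
After op 20 (replace /bbg 63): {"bbg":63}
After op 21 (add /o 55): {"bbg":63,"o":55}
After op 22 (remove /o): {"bbg":63}
After op 23 (add /bbg 28): {"bbg":28}
After op 24 (replace /bbg 31): {"bbg":31}
Size at the root: 1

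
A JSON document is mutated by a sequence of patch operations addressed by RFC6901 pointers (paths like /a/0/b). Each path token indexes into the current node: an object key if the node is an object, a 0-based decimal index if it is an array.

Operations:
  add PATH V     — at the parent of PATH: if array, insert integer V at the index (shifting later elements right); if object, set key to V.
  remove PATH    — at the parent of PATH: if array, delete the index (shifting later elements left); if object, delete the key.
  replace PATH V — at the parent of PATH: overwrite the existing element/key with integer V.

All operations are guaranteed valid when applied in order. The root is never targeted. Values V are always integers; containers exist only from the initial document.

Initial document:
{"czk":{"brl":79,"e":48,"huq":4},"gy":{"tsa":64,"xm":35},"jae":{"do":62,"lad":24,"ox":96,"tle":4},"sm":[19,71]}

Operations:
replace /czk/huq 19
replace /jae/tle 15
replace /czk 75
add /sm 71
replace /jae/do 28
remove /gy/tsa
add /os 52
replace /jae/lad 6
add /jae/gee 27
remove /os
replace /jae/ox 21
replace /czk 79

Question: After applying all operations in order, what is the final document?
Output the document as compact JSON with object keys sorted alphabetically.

Answer: {"czk":79,"gy":{"xm":35},"jae":{"do":28,"gee":27,"lad":6,"ox":21,"tle":15},"sm":71}

Derivation:
After op 1 (replace /czk/huq 19): {"czk":{"brl":79,"e":48,"huq":19},"gy":{"tsa":64,"xm":35},"jae":{"do":62,"lad":24,"ox":96,"tle":4},"sm":[19,71]}
After op 2 (replace /jae/tle 15): {"czk":{"brl":79,"e":48,"huq":19},"gy":{"tsa":64,"xm":35},"jae":{"do":62,"lad":24,"ox":96,"tle":15},"sm":[19,71]}
After op 3 (replace /czk 75): {"czk":75,"gy":{"tsa":64,"xm":35},"jae":{"do":62,"lad":24,"ox":96,"tle":15},"sm":[19,71]}
After op 4 (add /sm 71): {"czk":75,"gy":{"tsa":64,"xm":35},"jae":{"do":62,"lad":24,"ox":96,"tle":15},"sm":71}
After op 5 (replace /jae/do 28): {"czk":75,"gy":{"tsa":64,"xm":35},"jae":{"do":28,"lad":24,"ox":96,"tle":15},"sm":71}
After op 6 (remove /gy/tsa): {"czk":75,"gy":{"xm":35},"jae":{"do":28,"lad":24,"ox":96,"tle":15},"sm":71}
After op 7 (add /os 52): {"czk":75,"gy":{"xm":35},"jae":{"do":28,"lad":24,"ox":96,"tle":15},"os":52,"sm":71}
After op 8 (replace /jae/lad 6): {"czk":75,"gy":{"xm":35},"jae":{"do":28,"lad":6,"ox":96,"tle":15},"os":52,"sm":71}
After op 9 (add /jae/gee 27): {"czk":75,"gy":{"xm":35},"jae":{"do":28,"gee":27,"lad":6,"ox":96,"tle":15},"os":52,"sm":71}
After op 10 (remove /os): {"czk":75,"gy":{"xm":35},"jae":{"do":28,"gee":27,"lad":6,"ox":96,"tle":15},"sm":71}
After op 11 (replace /jae/ox 21): {"czk":75,"gy":{"xm":35},"jae":{"do":28,"gee":27,"lad":6,"ox":21,"tle":15},"sm":71}
After op 12 (replace /czk 79): {"czk":79,"gy":{"xm":35},"jae":{"do":28,"gee":27,"lad":6,"ox":21,"tle":15},"sm":71}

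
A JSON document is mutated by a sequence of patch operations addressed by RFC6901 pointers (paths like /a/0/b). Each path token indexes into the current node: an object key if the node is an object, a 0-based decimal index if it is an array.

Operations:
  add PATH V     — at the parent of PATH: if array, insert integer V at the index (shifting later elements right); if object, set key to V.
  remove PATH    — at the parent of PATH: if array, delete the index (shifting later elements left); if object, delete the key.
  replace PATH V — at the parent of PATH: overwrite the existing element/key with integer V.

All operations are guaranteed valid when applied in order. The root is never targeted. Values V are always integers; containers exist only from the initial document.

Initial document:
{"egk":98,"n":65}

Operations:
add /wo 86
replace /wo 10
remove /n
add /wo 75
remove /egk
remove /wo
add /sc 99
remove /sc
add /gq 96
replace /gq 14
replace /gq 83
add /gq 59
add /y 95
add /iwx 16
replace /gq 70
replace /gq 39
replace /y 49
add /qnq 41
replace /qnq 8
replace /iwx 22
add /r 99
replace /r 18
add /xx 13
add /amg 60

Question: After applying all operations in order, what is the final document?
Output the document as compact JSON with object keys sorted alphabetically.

Answer: {"amg":60,"gq":39,"iwx":22,"qnq":8,"r":18,"xx":13,"y":49}

Derivation:
After op 1 (add /wo 86): {"egk":98,"n":65,"wo":86}
After op 2 (replace /wo 10): {"egk":98,"n":65,"wo":10}
After op 3 (remove /n): {"egk":98,"wo":10}
After op 4 (add /wo 75): {"egk":98,"wo":75}
After op 5 (remove /egk): {"wo":75}
After op 6 (remove /wo): {}
After op 7 (add /sc 99): {"sc":99}
After op 8 (remove /sc): {}
After op 9 (add /gq 96): {"gq":96}
After op 10 (replace /gq 14): {"gq":14}
After op 11 (replace /gq 83): {"gq":83}
After op 12 (add /gq 59): {"gq":59}
After op 13 (add /y 95): {"gq":59,"y":95}
After op 14 (add /iwx 16): {"gq":59,"iwx":16,"y":95}
After op 15 (replace /gq 70): {"gq":70,"iwx":16,"y":95}
After op 16 (replace /gq 39): {"gq":39,"iwx":16,"y":95}
After op 17 (replace /y 49): {"gq":39,"iwx":16,"y":49}
After op 18 (add /qnq 41): {"gq":39,"iwx":16,"qnq":41,"y":49}
After op 19 (replace /qnq 8): {"gq":39,"iwx":16,"qnq":8,"y":49}
After op 20 (replace /iwx 22): {"gq":39,"iwx":22,"qnq":8,"y":49}
After op 21 (add /r 99): {"gq":39,"iwx":22,"qnq":8,"r":99,"y":49}
After op 22 (replace /r 18): {"gq":39,"iwx":22,"qnq":8,"r":18,"y":49}
After op 23 (add /xx 13): {"gq":39,"iwx":22,"qnq":8,"r":18,"xx":13,"y":49}
After op 24 (add /amg 60): {"amg":60,"gq":39,"iwx":22,"qnq":8,"r":18,"xx":13,"y":49}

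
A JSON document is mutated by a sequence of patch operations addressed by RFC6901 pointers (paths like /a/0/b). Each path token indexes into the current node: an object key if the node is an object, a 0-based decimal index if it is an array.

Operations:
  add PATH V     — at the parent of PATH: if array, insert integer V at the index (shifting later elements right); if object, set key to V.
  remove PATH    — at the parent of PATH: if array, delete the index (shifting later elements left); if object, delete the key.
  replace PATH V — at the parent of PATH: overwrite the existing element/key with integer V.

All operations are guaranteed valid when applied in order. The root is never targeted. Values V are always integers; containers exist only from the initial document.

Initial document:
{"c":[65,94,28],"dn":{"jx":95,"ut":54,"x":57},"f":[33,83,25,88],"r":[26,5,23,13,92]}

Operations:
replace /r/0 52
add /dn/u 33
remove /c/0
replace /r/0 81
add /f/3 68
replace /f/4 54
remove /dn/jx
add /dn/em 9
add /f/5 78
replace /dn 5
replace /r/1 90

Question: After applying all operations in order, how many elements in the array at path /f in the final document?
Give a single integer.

After op 1 (replace /r/0 52): {"c":[65,94,28],"dn":{"jx":95,"ut":54,"x":57},"f":[33,83,25,88],"r":[52,5,23,13,92]}
After op 2 (add /dn/u 33): {"c":[65,94,28],"dn":{"jx":95,"u":33,"ut":54,"x":57},"f":[33,83,25,88],"r":[52,5,23,13,92]}
After op 3 (remove /c/0): {"c":[94,28],"dn":{"jx":95,"u":33,"ut":54,"x":57},"f":[33,83,25,88],"r":[52,5,23,13,92]}
After op 4 (replace /r/0 81): {"c":[94,28],"dn":{"jx":95,"u":33,"ut":54,"x":57},"f":[33,83,25,88],"r":[81,5,23,13,92]}
After op 5 (add /f/3 68): {"c":[94,28],"dn":{"jx":95,"u":33,"ut":54,"x":57},"f":[33,83,25,68,88],"r":[81,5,23,13,92]}
After op 6 (replace /f/4 54): {"c":[94,28],"dn":{"jx":95,"u":33,"ut":54,"x":57},"f":[33,83,25,68,54],"r":[81,5,23,13,92]}
After op 7 (remove /dn/jx): {"c":[94,28],"dn":{"u":33,"ut":54,"x":57},"f":[33,83,25,68,54],"r":[81,5,23,13,92]}
After op 8 (add /dn/em 9): {"c":[94,28],"dn":{"em":9,"u":33,"ut":54,"x":57},"f":[33,83,25,68,54],"r":[81,5,23,13,92]}
After op 9 (add /f/5 78): {"c":[94,28],"dn":{"em":9,"u":33,"ut":54,"x":57},"f":[33,83,25,68,54,78],"r":[81,5,23,13,92]}
After op 10 (replace /dn 5): {"c":[94,28],"dn":5,"f":[33,83,25,68,54,78],"r":[81,5,23,13,92]}
After op 11 (replace /r/1 90): {"c":[94,28],"dn":5,"f":[33,83,25,68,54,78],"r":[81,90,23,13,92]}
Size at path /f: 6

Answer: 6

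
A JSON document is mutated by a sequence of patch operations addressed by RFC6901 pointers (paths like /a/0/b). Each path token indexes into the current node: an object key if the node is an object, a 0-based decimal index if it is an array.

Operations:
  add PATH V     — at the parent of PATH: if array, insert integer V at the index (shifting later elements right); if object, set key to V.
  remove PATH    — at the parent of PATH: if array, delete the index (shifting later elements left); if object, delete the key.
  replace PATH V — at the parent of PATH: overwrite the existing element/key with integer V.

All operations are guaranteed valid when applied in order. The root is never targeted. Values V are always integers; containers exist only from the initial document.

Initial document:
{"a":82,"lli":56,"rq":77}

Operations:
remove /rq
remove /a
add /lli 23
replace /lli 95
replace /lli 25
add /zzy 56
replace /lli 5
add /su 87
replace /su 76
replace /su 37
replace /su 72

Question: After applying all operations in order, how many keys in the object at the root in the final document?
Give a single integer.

After op 1 (remove /rq): {"a":82,"lli":56}
After op 2 (remove /a): {"lli":56}
After op 3 (add /lli 23): {"lli":23}
After op 4 (replace /lli 95): {"lli":95}
After op 5 (replace /lli 25): {"lli":25}
After op 6 (add /zzy 56): {"lli":25,"zzy":56}
After op 7 (replace /lli 5): {"lli":5,"zzy":56}
After op 8 (add /su 87): {"lli":5,"su":87,"zzy":56}
After op 9 (replace /su 76): {"lli":5,"su":76,"zzy":56}
After op 10 (replace /su 37): {"lli":5,"su":37,"zzy":56}
After op 11 (replace /su 72): {"lli":5,"su":72,"zzy":56}
Size at the root: 3

Answer: 3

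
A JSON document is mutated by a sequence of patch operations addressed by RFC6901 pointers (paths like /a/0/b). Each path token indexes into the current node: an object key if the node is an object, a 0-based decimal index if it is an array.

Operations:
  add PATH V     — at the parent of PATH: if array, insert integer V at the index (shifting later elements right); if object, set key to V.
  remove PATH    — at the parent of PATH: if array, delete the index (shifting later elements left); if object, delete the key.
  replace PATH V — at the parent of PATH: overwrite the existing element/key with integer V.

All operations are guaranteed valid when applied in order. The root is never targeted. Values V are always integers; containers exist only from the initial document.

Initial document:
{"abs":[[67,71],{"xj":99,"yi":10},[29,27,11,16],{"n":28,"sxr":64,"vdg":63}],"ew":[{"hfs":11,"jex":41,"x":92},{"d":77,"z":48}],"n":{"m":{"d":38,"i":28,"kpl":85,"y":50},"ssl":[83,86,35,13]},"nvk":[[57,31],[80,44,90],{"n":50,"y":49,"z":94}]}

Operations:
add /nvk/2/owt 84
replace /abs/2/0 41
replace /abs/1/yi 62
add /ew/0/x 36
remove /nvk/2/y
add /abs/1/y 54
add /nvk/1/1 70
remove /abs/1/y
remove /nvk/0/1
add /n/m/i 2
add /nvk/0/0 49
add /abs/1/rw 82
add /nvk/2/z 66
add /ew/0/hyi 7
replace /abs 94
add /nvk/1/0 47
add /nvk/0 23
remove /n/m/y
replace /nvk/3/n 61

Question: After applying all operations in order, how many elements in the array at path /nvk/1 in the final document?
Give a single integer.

After op 1 (add /nvk/2/owt 84): {"abs":[[67,71],{"xj":99,"yi":10},[29,27,11,16],{"n":28,"sxr":64,"vdg":63}],"ew":[{"hfs":11,"jex":41,"x":92},{"d":77,"z":48}],"n":{"m":{"d":38,"i":28,"kpl":85,"y":50},"ssl":[83,86,35,13]},"nvk":[[57,31],[80,44,90],{"n":50,"owt":84,"y":49,"z":94}]}
After op 2 (replace /abs/2/0 41): {"abs":[[67,71],{"xj":99,"yi":10},[41,27,11,16],{"n":28,"sxr":64,"vdg":63}],"ew":[{"hfs":11,"jex":41,"x":92},{"d":77,"z":48}],"n":{"m":{"d":38,"i":28,"kpl":85,"y":50},"ssl":[83,86,35,13]},"nvk":[[57,31],[80,44,90],{"n":50,"owt":84,"y":49,"z":94}]}
After op 3 (replace /abs/1/yi 62): {"abs":[[67,71],{"xj":99,"yi":62},[41,27,11,16],{"n":28,"sxr":64,"vdg":63}],"ew":[{"hfs":11,"jex":41,"x":92},{"d":77,"z":48}],"n":{"m":{"d":38,"i":28,"kpl":85,"y":50},"ssl":[83,86,35,13]},"nvk":[[57,31],[80,44,90],{"n":50,"owt":84,"y":49,"z":94}]}
After op 4 (add /ew/0/x 36): {"abs":[[67,71],{"xj":99,"yi":62},[41,27,11,16],{"n":28,"sxr":64,"vdg":63}],"ew":[{"hfs":11,"jex":41,"x":36},{"d":77,"z":48}],"n":{"m":{"d":38,"i":28,"kpl":85,"y":50},"ssl":[83,86,35,13]},"nvk":[[57,31],[80,44,90],{"n":50,"owt":84,"y":49,"z":94}]}
After op 5 (remove /nvk/2/y): {"abs":[[67,71],{"xj":99,"yi":62},[41,27,11,16],{"n":28,"sxr":64,"vdg":63}],"ew":[{"hfs":11,"jex":41,"x":36},{"d":77,"z":48}],"n":{"m":{"d":38,"i":28,"kpl":85,"y":50},"ssl":[83,86,35,13]},"nvk":[[57,31],[80,44,90],{"n":50,"owt":84,"z":94}]}
After op 6 (add /abs/1/y 54): {"abs":[[67,71],{"xj":99,"y":54,"yi":62},[41,27,11,16],{"n":28,"sxr":64,"vdg":63}],"ew":[{"hfs":11,"jex":41,"x":36},{"d":77,"z":48}],"n":{"m":{"d":38,"i":28,"kpl":85,"y":50},"ssl":[83,86,35,13]},"nvk":[[57,31],[80,44,90],{"n":50,"owt":84,"z":94}]}
After op 7 (add /nvk/1/1 70): {"abs":[[67,71],{"xj":99,"y":54,"yi":62},[41,27,11,16],{"n":28,"sxr":64,"vdg":63}],"ew":[{"hfs":11,"jex":41,"x":36},{"d":77,"z":48}],"n":{"m":{"d":38,"i":28,"kpl":85,"y":50},"ssl":[83,86,35,13]},"nvk":[[57,31],[80,70,44,90],{"n":50,"owt":84,"z":94}]}
After op 8 (remove /abs/1/y): {"abs":[[67,71],{"xj":99,"yi":62},[41,27,11,16],{"n":28,"sxr":64,"vdg":63}],"ew":[{"hfs":11,"jex":41,"x":36},{"d":77,"z":48}],"n":{"m":{"d":38,"i":28,"kpl":85,"y":50},"ssl":[83,86,35,13]},"nvk":[[57,31],[80,70,44,90],{"n":50,"owt":84,"z":94}]}
After op 9 (remove /nvk/0/1): {"abs":[[67,71],{"xj":99,"yi":62},[41,27,11,16],{"n":28,"sxr":64,"vdg":63}],"ew":[{"hfs":11,"jex":41,"x":36},{"d":77,"z":48}],"n":{"m":{"d":38,"i":28,"kpl":85,"y":50},"ssl":[83,86,35,13]},"nvk":[[57],[80,70,44,90],{"n":50,"owt":84,"z":94}]}
After op 10 (add /n/m/i 2): {"abs":[[67,71],{"xj":99,"yi":62},[41,27,11,16],{"n":28,"sxr":64,"vdg":63}],"ew":[{"hfs":11,"jex":41,"x":36},{"d":77,"z":48}],"n":{"m":{"d":38,"i":2,"kpl":85,"y":50},"ssl":[83,86,35,13]},"nvk":[[57],[80,70,44,90],{"n":50,"owt":84,"z":94}]}
After op 11 (add /nvk/0/0 49): {"abs":[[67,71],{"xj":99,"yi":62},[41,27,11,16],{"n":28,"sxr":64,"vdg":63}],"ew":[{"hfs":11,"jex":41,"x":36},{"d":77,"z":48}],"n":{"m":{"d":38,"i":2,"kpl":85,"y":50},"ssl":[83,86,35,13]},"nvk":[[49,57],[80,70,44,90],{"n":50,"owt":84,"z":94}]}
After op 12 (add /abs/1/rw 82): {"abs":[[67,71],{"rw":82,"xj":99,"yi":62},[41,27,11,16],{"n":28,"sxr":64,"vdg":63}],"ew":[{"hfs":11,"jex":41,"x":36},{"d":77,"z":48}],"n":{"m":{"d":38,"i":2,"kpl":85,"y":50},"ssl":[83,86,35,13]},"nvk":[[49,57],[80,70,44,90],{"n":50,"owt":84,"z":94}]}
After op 13 (add /nvk/2/z 66): {"abs":[[67,71],{"rw":82,"xj":99,"yi":62},[41,27,11,16],{"n":28,"sxr":64,"vdg":63}],"ew":[{"hfs":11,"jex":41,"x":36},{"d":77,"z":48}],"n":{"m":{"d":38,"i":2,"kpl":85,"y":50},"ssl":[83,86,35,13]},"nvk":[[49,57],[80,70,44,90],{"n":50,"owt":84,"z":66}]}
After op 14 (add /ew/0/hyi 7): {"abs":[[67,71],{"rw":82,"xj":99,"yi":62},[41,27,11,16],{"n":28,"sxr":64,"vdg":63}],"ew":[{"hfs":11,"hyi":7,"jex":41,"x":36},{"d":77,"z":48}],"n":{"m":{"d":38,"i":2,"kpl":85,"y":50},"ssl":[83,86,35,13]},"nvk":[[49,57],[80,70,44,90],{"n":50,"owt":84,"z":66}]}
After op 15 (replace /abs 94): {"abs":94,"ew":[{"hfs":11,"hyi":7,"jex":41,"x":36},{"d":77,"z":48}],"n":{"m":{"d":38,"i":2,"kpl":85,"y":50},"ssl":[83,86,35,13]},"nvk":[[49,57],[80,70,44,90],{"n":50,"owt":84,"z":66}]}
After op 16 (add /nvk/1/0 47): {"abs":94,"ew":[{"hfs":11,"hyi":7,"jex":41,"x":36},{"d":77,"z":48}],"n":{"m":{"d":38,"i":2,"kpl":85,"y":50},"ssl":[83,86,35,13]},"nvk":[[49,57],[47,80,70,44,90],{"n":50,"owt":84,"z":66}]}
After op 17 (add /nvk/0 23): {"abs":94,"ew":[{"hfs":11,"hyi":7,"jex":41,"x":36},{"d":77,"z":48}],"n":{"m":{"d":38,"i":2,"kpl":85,"y":50},"ssl":[83,86,35,13]},"nvk":[23,[49,57],[47,80,70,44,90],{"n":50,"owt":84,"z":66}]}
After op 18 (remove /n/m/y): {"abs":94,"ew":[{"hfs":11,"hyi":7,"jex":41,"x":36},{"d":77,"z":48}],"n":{"m":{"d":38,"i":2,"kpl":85},"ssl":[83,86,35,13]},"nvk":[23,[49,57],[47,80,70,44,90],{"n":50,"owt":84,"z":66}]}
After op 19 (replace /nvk/3/n 61): {"abs":94,"ew":[{"hfs":11,"hyi":7,"jex":41,"x":36},{"d":77,"z":48}],"n":{"m":{"d":38,"i":2,"kpl":85},"ssl":[83,86,35,13]},"nvk":[23,[49,57],[47,80,70,44,90],{"n":61,"owt":84,"z":66}]}
Size at path /nvk/1: 2

Answer: 2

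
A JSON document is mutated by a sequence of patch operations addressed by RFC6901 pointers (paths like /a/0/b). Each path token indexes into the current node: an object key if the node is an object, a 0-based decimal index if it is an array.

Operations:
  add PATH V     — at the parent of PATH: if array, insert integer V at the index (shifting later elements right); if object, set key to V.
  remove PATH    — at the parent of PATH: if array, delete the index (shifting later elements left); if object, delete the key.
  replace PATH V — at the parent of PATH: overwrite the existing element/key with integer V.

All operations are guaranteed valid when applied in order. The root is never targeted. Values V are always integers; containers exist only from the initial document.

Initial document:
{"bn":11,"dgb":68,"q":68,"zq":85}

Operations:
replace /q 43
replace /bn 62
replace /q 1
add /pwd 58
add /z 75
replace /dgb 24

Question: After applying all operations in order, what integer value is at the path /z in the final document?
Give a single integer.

Answer: 75

Derivation:
After op 1 (replace /q 43): {"bn":11,"dgb":68,"q":43,"zq":85}
After op 2 (replace /bn 62): {"bn":62,"dgb":68,"q":43,"zq":85}
After op 3 (replace /q 1): {"bn":62,"dgb":68,"q":1,"zq":85}
After op 4 (add /pwd 58): {"bn":62,"dgb":68,"pwd":58,"q":1,"zq":85}
After op 5 (add /z 75): {"bn":62,"dgb":68,"pwd":58,"q":1,"z":75,"zq":85}
After op 6 (replace /dgb 24): {"bn":62,"dgb":24,"pwd":58,"q":1,"z":75,"zq":85}
Value at /z: 75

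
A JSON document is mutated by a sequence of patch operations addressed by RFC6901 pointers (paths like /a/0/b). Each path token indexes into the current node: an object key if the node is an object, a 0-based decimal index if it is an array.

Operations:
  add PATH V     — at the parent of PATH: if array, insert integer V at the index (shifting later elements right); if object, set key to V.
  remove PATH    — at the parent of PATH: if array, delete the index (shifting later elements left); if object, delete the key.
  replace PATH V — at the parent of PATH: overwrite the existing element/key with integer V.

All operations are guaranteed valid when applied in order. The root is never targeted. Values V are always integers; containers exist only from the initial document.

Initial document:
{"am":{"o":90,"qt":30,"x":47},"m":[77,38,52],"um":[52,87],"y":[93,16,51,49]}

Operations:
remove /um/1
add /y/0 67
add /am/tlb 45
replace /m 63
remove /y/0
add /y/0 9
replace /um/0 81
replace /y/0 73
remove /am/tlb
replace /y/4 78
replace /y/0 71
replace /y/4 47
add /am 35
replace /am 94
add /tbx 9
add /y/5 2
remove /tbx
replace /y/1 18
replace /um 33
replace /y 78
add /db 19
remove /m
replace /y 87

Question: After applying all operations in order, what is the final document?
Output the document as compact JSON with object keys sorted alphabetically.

After op 1 (remove /um/1): {"am":{"o":90,"qt":30,"x":47},"m":[77,38,52],"um":[52],"y":[93,16,51,49]}
After op 2 (add /y/0 67): {"am":{"o":90,"qt":30,"x":47},"m":[77,38,52],"um":[52],"y":[67,93,16,51,49]}
After op 3 (add /am/tlb 45): {"am":{"o":90,"qt":30,"tlb":45,"x":47},"m":[77,38,52],"um":[52],"y":[67,93,16,51,49]}
After op 4 (replace /m 63): {"am":{"o":90,"qt":30,"tlb":45,"x":47},"m":63,"um":[52],"y":[67,93,16,51,49]}
After op 5 (remove /y/0): {"am":{"o":90,"qt":30,"tlb":45,"x":47},"m":63,"um":[52],"y":[93,16,51,49]}
After op 6 (add /y/0 9): {"am":{"o":90,"qt":30,"tlb":45,"x":47},"m":63,"um":[52],"y":[9,93,16,51,49]}
After op 7 (replace /um/0 81): {"am":{"o":90,"qt":30,"tlb":45,"x":47},"m":63,"um":[81],"y":[9,93,16,51,49]}
After op 8 (replace /y/0 73): {"am":{"o":90,"qt":30,"tlb":45,"x":47},"m":63,"um":[81],"y":[73,93,16,51,49]}
After op 9 (remove /am/tlb): {"am":{"o":90,"qt":30,"x":47},"m":63,"um":[81],"y":[73,93,16,51,49]}
After op 10 (replace /y/4 78): {"am":{"o":90,"qt":30,"x":47},"m":63,"um":[81],"y":[73,93,16,51,78]}
After op 11 (replace /y/0 71): {"am":{"o":90,"qt":30,"x":47},"m":63,"um":[81],"y":[71,93,16,51,78]}
After op 12 (replace /y/4 47): {"am":{"o":90,"qt":30,"x":47},"m":63,"um":[81],"y":[71,93,16,51,47]}
After op 13 (add /am 35): {"am":35,"m":63,"um":[81],"y":[71,93,16,51,47]}
After op 14 (replace /am 94): {"am":94,"m":63,"um":[81],"y":[71,93,16,51,47]}
After op 15 (add /tbx 9): {"am":94,"m":63,"tbx":9,"um":[81],"y":[71,93,16,51,47]}
After op 16 (add /y/5 2): {"am":94,"m":63,"tbx":9,"um":[81],"y":[71,93,16,51,47,2]}
After op 17 (remove /tbx): {"am":94,"m":63,"um":[81],"y":[71,93,16,51,47,2]}
After op 18 (replace /y/1 18): {"am":94,"m":63,"um":[81],"y":[71,18,16,51,47,2]}
After op 19 (replace /um 33): {"am":94,"m":63,"um":33,"y":[71,18,16,51,47,2]}
After op 20 (replace /y 78): {"am":94,"m":63,"um":33,"y":78}
After op 21 (add /db 19): {"am":94,"db":19,"m":63,"um":33,"y":78}
After op 22 (remove /m): {"am":94,"db":19,"um":33,"y":78}
After op 23 (replace /y 87): {"am":94,"db":19,"um":33,"y":87}

Answer: {"am":94,"db":19,"um":33,"y":87}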